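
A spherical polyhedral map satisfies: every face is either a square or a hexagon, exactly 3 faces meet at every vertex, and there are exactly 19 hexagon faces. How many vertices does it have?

46

Let x be the number of squares; then F = 19 + x.
Edge–face incidences: 2E = 6·19 + 4·x = 114 + 4x.
Every vertex has degree 3, so 3V = 2E.
Euler: V − E + F = 2 ⇒ (2E)/3 − E + (19 + x) = 2.
Multiply by 6: 2·(2E) − 3·(2E) + 6·(19 + x) = 12, i.e. 114 + 6x − (114 + 4x) = 12.
Collecting terms: 2x = 12, so x = 6.
Then 2E = 114 + 4·6 = 138, so E = 69, V = 2E/3 = 46, F = 19 + 6 = 25.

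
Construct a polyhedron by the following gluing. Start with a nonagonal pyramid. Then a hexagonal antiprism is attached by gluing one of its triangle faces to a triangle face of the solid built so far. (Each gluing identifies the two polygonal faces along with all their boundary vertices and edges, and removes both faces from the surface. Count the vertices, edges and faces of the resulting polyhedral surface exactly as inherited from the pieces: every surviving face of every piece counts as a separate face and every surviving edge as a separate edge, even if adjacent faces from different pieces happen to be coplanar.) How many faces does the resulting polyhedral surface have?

A nonagonal pyramid: V=10, E=18, F=10.
Attach a hexagonal antiprism (V=12, E=24, F=14) along a 3-gon: merge 3 vertices and 3 edges, delete both glued faces → V=19, E=39, F=22.
Check: V − E + F = 19 − 39 + 22 = 2.

22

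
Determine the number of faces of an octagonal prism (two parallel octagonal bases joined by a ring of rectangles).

A prism on an n-gon has two n-gon bases and n rectangular sides: V = 2·8 = 16, E = 3·8 = 24, F = 8 + 2 = 10.

10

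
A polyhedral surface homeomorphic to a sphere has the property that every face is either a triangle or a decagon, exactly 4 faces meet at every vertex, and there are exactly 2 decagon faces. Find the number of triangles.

20

Let x be the number of triangles; then F = 2 + x.
Edge–face incidences: 2E = 10·2 + 3·x = 20 + 3x.
Every vertex has degree 4, so 4V = 2E.
Euler: V − E + F = 2 ⇒ (2E)/4 − E + (2 + x) = 2.
Multiply by 8: 2·(2E) − 4·(2E) + 8·(2 + x) = 16, i.e. 16 + 8x − 2·(20 + 3x) = 16.
Collecting terms: 2x − 24 = 16, so 2x = 40, so x = 20.
Then 2E = 20 + 3·20 = 80, so E = 40, V = 2E/4 = 20, F = 2 + 20 = 22.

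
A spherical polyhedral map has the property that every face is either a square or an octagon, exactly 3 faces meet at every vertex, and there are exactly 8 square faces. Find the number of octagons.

2

Let x be the number of octagons; then F = 8 + x.
Edge–face incidences: 2E = 4·8 + 8·x = 32 + 8x.
Every vertex has degree 3, so 3V = 2E.
Euler: V − E + F = 2 ⇒ (2E)/3 − E + (8 + x) = 2.
Multiply by 6: 2·(2E) − 3·(2E) + 6·(8 + x) = 12, i.e. 48 + 6x − (32 + 8x) = 12.
Collecting terms: −2x + 16 = 12, so −2x = −4, so x = 2.
Then 2E = 32 + 8·2 = 48, so E = 24, V = 2E/3 = 16, F = 8 + 2 = 10.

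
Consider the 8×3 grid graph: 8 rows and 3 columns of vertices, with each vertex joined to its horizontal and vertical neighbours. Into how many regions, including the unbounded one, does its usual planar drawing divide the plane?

The grid has V = 8·3 = 24 vertices and E = 8·2 + 3·7 = 37 edges.
F = 2 − V + E = 2 − 24 + 37 = 15.

15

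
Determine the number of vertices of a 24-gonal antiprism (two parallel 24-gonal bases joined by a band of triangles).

An antiprism on an n-gon has two n-gon caps and 2n triangles: V = 2·24 = 48, E = 4·24 = 96, F = 2·24 + 2 = 50.

48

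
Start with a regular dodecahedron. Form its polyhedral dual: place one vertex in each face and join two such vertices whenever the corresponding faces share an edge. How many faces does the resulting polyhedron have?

20

The base solid has V = 20, E = 30, F = 12.
The dual swaps V and F and preserves E: V′ = F = 12, E′ = E = 30, F′ = V = 20.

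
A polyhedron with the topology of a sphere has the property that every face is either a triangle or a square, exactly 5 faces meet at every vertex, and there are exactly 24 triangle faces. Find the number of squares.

Let x be the number of squares; then F = 24 + x.
Edge–face incidences: 2E = 3·24 + 4·x = 72 + 4x.
Every vertex has degree 5, so 5V = 2E.
Euler: V − E + F = 2 ⇒ (2E)/5 − E + (24 + x) = 2.
Multiply by 10: 2·(2E) − 5·(2E) + 10·(24 + x) = 20, i.e. 240 + 10x − 3·(72 + 4x) = 20.
Collecting terms: −2x + 24 = 20, so −2x = −4, so x = 2.
Then 2E = 72 + 4·2 = 80, so E = 40, V = 2E/5 = 16, F = 24 + 2 = 26.

2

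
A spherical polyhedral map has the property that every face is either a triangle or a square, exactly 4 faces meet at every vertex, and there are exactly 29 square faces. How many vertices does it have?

35

Let x be the number of triangles; then F = 29 + x.
Edge–face incidences: 2E = 4·29 + 3·x = 116 + 3x.
Every vertex has degree 4, so 4V = 2E.
Euler: V − E + F = 2 ⇒ (2E)/4 − E + (29 + x) = 2.
Multiply by 8: 2·(2E) − 4·(2E) + 8·(29 + x) = 16, i.e. 232 + 8x − 2·(116 + 3x) = 16.
Collecting terms: 2x = 16, so x = 8.
Then 2E = 116 + 3·8 = 140, so E = 70, V = 2E/4 = 35, F = 29 + 8 = 37.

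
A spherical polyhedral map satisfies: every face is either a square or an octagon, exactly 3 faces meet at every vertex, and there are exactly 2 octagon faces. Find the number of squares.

8

Let x be the number of squares; then F = 2 + x.
Edge–face incidences: 2E = 8·2 + 4·x = 16 + 4x.
Every vertex has degree 3, so 3V = 2E.
Euler: V − E + F = 2 ⇒ (2E)/3 − E + (2 + x) = 2.
Multiply by 6: 2·(2E) − 3·(2E) + 6·(2 + x) = 12, i.e. 12 + 6x − (16 + 4x) = 12.
Collecting terms: 2x − 4 = 12, so 2x = 16, so x = 8.
Then 2E = 16 + 4·8 = 48, so E = 24, V = 2E/3 = 16, F = 2 + 8 = 10.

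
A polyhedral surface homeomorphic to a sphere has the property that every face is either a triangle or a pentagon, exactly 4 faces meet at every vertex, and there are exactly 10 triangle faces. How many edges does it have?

20

Let x be the number of pentagons; then F = 10 + x.
Edge–face incidences: 2E = 3·10 + 5·x = 30 + 5x.
Every vertex has degree 4, so 4V = 2E.
Euler: V − E + F = 2 ⇒ (2E)/4 − E + (10 + x) = 2.
Multiply by 8: 2·(2E) − 4·(2E) + 8·(10 + x) = 16, i.e. 80 + 8x − 2·(30 + 5x) = 16.
Collecting terms: −2x + 20 = 16, so −2x = −4, so x = 2.
Then 2E = 30 + 5·2 = 40, so E = 20, V = 2E/4 = 10, F = 10 + 2 = 12.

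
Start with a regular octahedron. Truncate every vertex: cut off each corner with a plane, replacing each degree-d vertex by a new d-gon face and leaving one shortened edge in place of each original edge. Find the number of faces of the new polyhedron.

The base solid has V = 6, E = 12, F = 8.
Truncation replaces each original edge-end by a new vertex, so V′ = 2E = 24.
Each original edge survives, and each old vertex of degree d contributes d new edges; summing degrees gives Σd = 2E, so E′ = E + 2E = 3E = 36.
Each original face survives and each original vertex becomes one new face: F′ = F + V = 14.

14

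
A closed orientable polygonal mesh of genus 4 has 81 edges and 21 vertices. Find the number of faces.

54

For a closed orientable surface of genus 4, χ = 2 − 2·4 = -6.
F = -6 − V + E = -6 − 21 + 81 = 54.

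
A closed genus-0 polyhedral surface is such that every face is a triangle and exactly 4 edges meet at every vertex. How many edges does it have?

Each face has 3 edges and each edge borders two faces, so 2E = 3F.
Each vertex has degree 4, so 4V = 2E and hence V = 3F/4.
Euler: V − E + F = 2 ⇒ (3F/4) − (3F/2) + F = 2.
Multiply by 8: (6 − 12 + 8)F = 16, i.e. 2F = 16.
So F = 8, E = 3·8/2 = 12, V = 3·8/4 = 6.

12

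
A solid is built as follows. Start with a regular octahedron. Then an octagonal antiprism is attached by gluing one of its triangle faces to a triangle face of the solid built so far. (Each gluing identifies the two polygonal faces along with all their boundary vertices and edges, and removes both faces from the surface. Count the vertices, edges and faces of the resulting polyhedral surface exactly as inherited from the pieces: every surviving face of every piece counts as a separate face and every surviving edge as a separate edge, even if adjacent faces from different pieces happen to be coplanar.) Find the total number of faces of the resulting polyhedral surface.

A regular octahedron: V=6, E=12, F=8.
Attach an octagonal antiprism (V=16, E=32, F=18) along a 3-gon: merge 3 vertices and 3 edges, delete both glued faces → V=19, E=41, F=24.
Check: V − E + F = 19 − 41 + 24 = 2.

24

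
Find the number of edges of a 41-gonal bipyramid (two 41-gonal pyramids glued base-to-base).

123

A bipyramid over an n-gon has 2n triangular faces and n + 2 vertices: V = 41 + 2 = 43, E = 3·41 = 123, F = 2·41 = 82.
Check: V − E + F = 43 − 123 + 82 = 2.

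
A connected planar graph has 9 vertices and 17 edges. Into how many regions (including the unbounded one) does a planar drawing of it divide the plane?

Euler's formula for a connected plane graph: V − E + F = 2, so F = 2 − 9 + 17 = 10.

10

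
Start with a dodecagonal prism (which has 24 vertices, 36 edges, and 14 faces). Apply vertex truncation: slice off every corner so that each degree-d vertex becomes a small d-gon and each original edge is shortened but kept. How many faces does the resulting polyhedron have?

38

Truncation replaces each original edge-end by a new vertex, so V′ = 2E = 72.
Each original edge survives, and each old vertex of degree d contributes d new edges; summing degrees gives Σd = 2E, so E′ = E + 2E = 3E = 108.
Each original face survives and each original vertex becomes one new face: F′ = F + V = 38.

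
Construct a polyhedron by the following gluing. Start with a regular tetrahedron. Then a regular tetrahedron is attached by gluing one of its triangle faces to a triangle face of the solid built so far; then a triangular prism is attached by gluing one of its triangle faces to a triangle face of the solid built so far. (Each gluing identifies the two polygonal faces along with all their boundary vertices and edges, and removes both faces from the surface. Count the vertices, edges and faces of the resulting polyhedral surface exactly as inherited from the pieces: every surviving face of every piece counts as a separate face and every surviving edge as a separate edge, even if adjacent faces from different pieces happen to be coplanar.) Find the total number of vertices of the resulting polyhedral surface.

A regular tetrahedron: V=4, E=6, F=4.
Attach a regular tetrahedron (V=4, E=6, F=4) along a 3-gon: merge 3 vertices and 3 edges, delete both glued faces → V=5, E=9, F=6.
Attach a triangular prism (V=6, E=9, F=5) along a 3-gon: merge 3 vertices and 3 edges, delete both glued faces → V=8, E=15, F=9.
Check: V − E + F = 8 − 15 + 9 = 2.

8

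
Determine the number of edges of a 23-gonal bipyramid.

69

A bipyramid over an n-gon has 2n triangular faces and n + 2 vertices: V = 23 + 2 = 25, E = 3·23 = 69, F = 2·23 = 46.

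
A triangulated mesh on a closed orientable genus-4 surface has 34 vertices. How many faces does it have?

χ = 2 − 2·4 = -6, and every face is a triangle so 3F = 2E.
V − E + F = -6 with E = 3F/2 gives 34 − (3/2 − 1)·F = -6, so F = 80 and E = 120.

80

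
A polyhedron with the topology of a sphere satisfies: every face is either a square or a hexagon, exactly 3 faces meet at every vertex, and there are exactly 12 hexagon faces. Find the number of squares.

Let x be the number of squares; then F = 12 + x.
Edge–face incidences: 2E = 6·12 + 4·x = 72 + 4x.
Every vertex has degree 3, so 3V = 2E.
Euler: V − E + F = 2 ⇒ (2E)/3 − E + (12 + x) = 2.
Multiply by 6: 2·(2E) − 3·(2E) + 6·(12 + x) = 12, i.e. 72 + 6x − (72 + 4x) = 12.
Collecting terms: 2x = 12, so x = 6.
Then 2E = 72 + 4·6 = 96, so E = 48, V = 2E/3 = 32, F = 12 + 6 = 18.

6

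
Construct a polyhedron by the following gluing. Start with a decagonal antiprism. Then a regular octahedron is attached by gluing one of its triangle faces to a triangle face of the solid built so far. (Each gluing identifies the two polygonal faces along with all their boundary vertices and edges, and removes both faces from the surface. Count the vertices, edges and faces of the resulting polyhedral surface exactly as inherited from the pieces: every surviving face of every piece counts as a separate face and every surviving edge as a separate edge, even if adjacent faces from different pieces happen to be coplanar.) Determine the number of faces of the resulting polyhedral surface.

A decagonal antiprism: V=20, E=40, F=22.
Attach a regular octahedron (V=6, E=12, F=8) along a 3-gon: merge 3 vertices and 3 edges, delete both glued faces → V=23, E=49, F=28.
Check: V − E + F = 23 − 49 + 28 = 2.

28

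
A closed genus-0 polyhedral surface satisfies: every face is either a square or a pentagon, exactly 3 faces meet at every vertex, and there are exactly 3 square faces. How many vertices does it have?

14

Let x be the number of pentagons; then F = 3 + x.
Edge–face incidences: 2E = 4·3 + 5·x = 12 + 5x.
Every vertex has degree 3, so 3V = 2E.
Euler: V − E + F = 2 ⇒ (2E)/3 − E + (3 + x) = 2.
Multiply by 6: 2·(2E) − 3·(2E) + 6·(3 + x) = 12, i.e. 18 + 6x − (12 + 5x) = 12.
Collecting terms: x + 6 = 12, so x = 6.
Then 2E = 12 + 5·6 = 42, so E = 21, V = 2E/3 = 14, F = 3 + 6 = 9.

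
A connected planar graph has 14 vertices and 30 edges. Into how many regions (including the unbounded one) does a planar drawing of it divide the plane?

18

Euler's formula for a connected plane graph: V − E + F = 2, so F = 2 − 14 + 30 = 18.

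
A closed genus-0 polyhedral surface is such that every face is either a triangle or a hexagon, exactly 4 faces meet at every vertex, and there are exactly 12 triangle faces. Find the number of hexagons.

Let x be the number of hexagons; then F = 12 + x.
Edge–face incidences: 2E = 3·12 + 6·x = 36 + 6x.
Every vertex has degree 4, so 4V = 2E.
Euler: V − E + F = 2 ⇒ (2E)/4 − E + (12 + x) = 2.
Multiply by 8: 2·(2E) − 4·(2E) + 8·(12 + x) = 16, i.e. 96 + 8x − 2·(36 + 6x) = 16.
Collecting terms: −4x + 24 = 16, so −4x = −8, so x = 2.
Then 2E = 36 + 6·2 = 48, so E = 24, V = 2E/4 = 12, F = 12 + 2 = 14.

2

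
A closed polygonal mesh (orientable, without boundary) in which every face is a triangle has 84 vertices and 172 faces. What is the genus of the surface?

2

Every face is a triangle, so 2E = 3·172 = 516, giving E = 258.
χ = V − E + F = 84 − 258 + 172 = -2.
For a closed orientable surface χ = 2 − 2g, so g = (2 − (-2))/2 = 2.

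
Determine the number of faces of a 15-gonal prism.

A prism on an n-gon has two n-gon bases and n rectangular sides: V = 2·15 = 30, E = 3·15 = 45, F = 15 + 2 = 17.

17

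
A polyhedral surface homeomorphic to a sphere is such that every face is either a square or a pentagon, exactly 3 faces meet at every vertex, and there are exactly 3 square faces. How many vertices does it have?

Let x be the number of pentagons; then F = 3 + x.
Edge–face incidences: 2E = 4·3 + 5·x = 12 + 5x.
Every vertex has degree 3, so 3V = 2E.
Euler: V − E + F = 2 ⇒ (2E)/3 − E + (3 + x) = 2.
Multiply by 6: 2·(2E) − 3·(2E) + 6·(3 + x) = 12, i.e. 18 + 6x − (12 + 5x) = 12.
Collecting terms: x + 6 = 12, so x = 6.
Then 2E = 12 + 5·6 = 42, so E = 21, V = 2E/3 = 14, F = 3 + 6 = 9.

14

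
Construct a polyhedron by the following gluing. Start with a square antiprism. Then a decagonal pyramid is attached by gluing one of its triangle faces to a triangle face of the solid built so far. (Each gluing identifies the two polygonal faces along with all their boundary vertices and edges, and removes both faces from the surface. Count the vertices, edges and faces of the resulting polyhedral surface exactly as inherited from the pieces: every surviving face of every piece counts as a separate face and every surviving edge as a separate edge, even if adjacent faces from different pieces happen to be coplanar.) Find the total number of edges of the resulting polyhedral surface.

A square antiprism: V=8, E=16, F=10.
Attach a decagonal pyramid (V=11, E=20, F=11) along a 3-gon: merge 3 vertices and 3 edges, delete both glued faces → V=16, E=33, F=19.
Check: V − E + F = 16 − 33 + 19 = 2.

33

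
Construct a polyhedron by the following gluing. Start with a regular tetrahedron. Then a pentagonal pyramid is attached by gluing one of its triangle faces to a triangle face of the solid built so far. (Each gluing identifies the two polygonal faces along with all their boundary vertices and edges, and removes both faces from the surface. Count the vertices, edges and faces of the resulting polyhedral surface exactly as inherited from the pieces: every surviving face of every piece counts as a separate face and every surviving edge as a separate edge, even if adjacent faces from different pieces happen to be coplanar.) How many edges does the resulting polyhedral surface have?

A regular tetrahedron: V=4, E=6, F=4.
Attach a pentagonal pyramid (V=6, E=10, F=6) along a 3-gon: merge 3 vertices and 3 edges, delete both glued faces → V=7, E=13, F=8.
Check: V − E + F = 7 − 13 + 8 = 2.

13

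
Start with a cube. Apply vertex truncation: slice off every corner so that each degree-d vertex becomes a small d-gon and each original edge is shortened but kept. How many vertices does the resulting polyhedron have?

The base solid has V = 8, E = 12, F = 6.
Truncation replaces each original edge-end by a new vertex, so V′ = 2E = 24.
Each original edge survives, and each old vertex of degree d contributes d new edges; summing degrees gives Σd = 2E, so E′ = E + 2E = 3E = 36.
Each original face survives and each original vertex becomes one new face: F′ = F + V = 14.

24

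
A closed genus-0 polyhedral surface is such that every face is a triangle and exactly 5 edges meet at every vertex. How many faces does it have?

20

Each face has 3 edges and each edge borders two faces, so 2E = 3F.
Each vertex has degree 5, so 5V = 2E and hence V = 3F/5.
Euler: V − E + F = 2 ⇒ (3F/5) − (3F/2) + F = 2.
Multiply by 10: (6 − 15 + 10)F = 20, i.e. 1F = 20.
So F = 20, E = 3·20/2 = 30, V = 3·20/5 = 12.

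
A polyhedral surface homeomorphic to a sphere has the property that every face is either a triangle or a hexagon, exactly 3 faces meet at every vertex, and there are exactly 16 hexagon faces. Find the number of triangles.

4

Let x be the number of triangles; then F = 16 + x.
Edge–face incidences: 2E = 6·16 + 3·x = 96 + 3x.
Every vertex has degree 3, so 3V = 2E.
Euler: V − E + F = 2 ⇒ (2E)/3 − E + (16 + x) = 2.
Multiply by 6: 2·(2E) − 3·(2E) + 6·(16 + x) = 12, i.e. 96 + 6x − (96 + 3x) = 12.
Collecting terms: 3x = 12, so x = 4.
Then 2E = 96 + 3·4 = 108, so E = 54, V = 2E/3 = 36, F = 16 + 4 = 20.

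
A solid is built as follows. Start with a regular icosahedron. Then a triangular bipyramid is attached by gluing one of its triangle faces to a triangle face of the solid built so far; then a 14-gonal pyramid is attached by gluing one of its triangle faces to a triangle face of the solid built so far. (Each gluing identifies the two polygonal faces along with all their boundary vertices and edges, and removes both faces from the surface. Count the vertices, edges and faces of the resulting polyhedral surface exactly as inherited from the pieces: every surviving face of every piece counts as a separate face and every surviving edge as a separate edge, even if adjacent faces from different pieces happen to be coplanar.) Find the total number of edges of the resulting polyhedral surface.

61

A regular icosahedron: V=12, E=30, F=20.
Attach a triangular bipyramid (V=5, E=9, F=6) along a 3-gon: merge 3 vertices and 3 edges, delete both glued faces → V=14, E=36, F=24.
Attach a 14-gonal pyramid (V=15, E=28, F=15) along a 3-gon: merge 3 vertices and 3 edges, delete both glued faces → V=26, E=61, F=37.
Check: V − E + F = 26 − 61 + 37 = 2.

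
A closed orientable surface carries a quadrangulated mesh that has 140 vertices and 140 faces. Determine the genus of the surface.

Every face is a square, so 2E = 4·140 = 560, giving E = 280.
χ = V − E + F = 140 − 280 + 140 = 0.
For a closed orientable surface χ = 2 − 2g, so g = (2 − (0))/2 = 1.

1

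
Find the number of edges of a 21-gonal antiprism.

84

An antiprism on an n-gon has two n-gon caps and 2n triangles: V = 2·21 = 42, E = 4·21 = 84, F = 2·21 + 2 = 44.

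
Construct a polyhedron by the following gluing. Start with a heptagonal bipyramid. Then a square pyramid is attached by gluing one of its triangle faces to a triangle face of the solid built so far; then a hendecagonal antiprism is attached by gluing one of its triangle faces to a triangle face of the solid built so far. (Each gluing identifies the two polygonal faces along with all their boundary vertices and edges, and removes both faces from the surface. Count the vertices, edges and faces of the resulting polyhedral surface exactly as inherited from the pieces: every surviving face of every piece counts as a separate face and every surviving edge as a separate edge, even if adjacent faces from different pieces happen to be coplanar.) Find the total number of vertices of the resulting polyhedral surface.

30

A heptagonal bipyramid: V=9, E=21, F=14.
Attach a square pyramid (V=5, E=8, F=5) along a 3-gon: merge 3 vertices and 3 edges, delete both glued faces → V=11, E=26, F=17.
Attach a hendecagonal antiprism (V=22, E=44, F=24) along a 3-gon: merge 3 vertices and 3 edges, delete both glued faces → V=30, E=67, F=39.
Check: V − E + F = 30 − 67 + 39 = 2.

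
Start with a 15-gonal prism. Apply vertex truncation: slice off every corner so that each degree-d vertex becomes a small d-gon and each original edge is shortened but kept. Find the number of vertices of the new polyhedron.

90

The base solid has V = 30, E = 45, F = 17.
Truncation replaces each original edge-end by a new vertex, so V′ = 2E = 90.
Each original edge survives, and each old vertex of degree d contributes d new edges; summing degrees gives Σd = 2E, so E′ = E + 2E = 3E = 135.
Each original face survives and each original vertex becomes one new face: F′ = F + V = 47.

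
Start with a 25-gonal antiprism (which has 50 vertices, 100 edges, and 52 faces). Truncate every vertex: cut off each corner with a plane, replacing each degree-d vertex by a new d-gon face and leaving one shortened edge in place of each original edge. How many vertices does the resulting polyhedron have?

200

Truncation replaces each original edge-end by a new vertex, so V′ = 2E = 200.
Each original edge survives, and each old vertex of degree d contributes d new edges; summing degrees gives Σd = 2E, so E′ = E + 2E = 3E = 300.
Each original face survives and each original vertex becomes one new face: F′ = F + V = 102.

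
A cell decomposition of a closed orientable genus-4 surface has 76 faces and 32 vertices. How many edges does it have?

114

For a closed orientable surface of genus 4, χ = 2 − 2·4 = -6.
E = V + F − (-6) = 32 + 76 − (-6) = 114.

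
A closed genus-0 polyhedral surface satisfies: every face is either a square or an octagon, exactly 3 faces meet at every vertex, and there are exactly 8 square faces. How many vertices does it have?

Let x be the number of octagons; then F = 8 + x.
Edge–face incidences: 2E = 4·8 + 8·x = 32 + 8x.
Every vertex has degree 3, so 3V = 2E.
Euler: V − E + F = 2 ⇒ (2E)/3 − E + (8 + x) = 2.
Multiply by 6: 2·(2E) − 3·(2E) + 6·(8 + x) = 12, i.e. 48 + 6x − (32 + 8x) = 12.
Collecting terms: −2x + 16 = 12, so −2x = −4, so x = 2.
Then 2E = 32 + 8·2 = 48, so E = 24, V = 2E/3 = 16, F = 8 + 2 = 10.

16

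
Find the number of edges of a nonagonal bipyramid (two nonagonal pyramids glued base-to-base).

27

A bipyramid over an n-gon has 2n triangular faces and n + 2 vertices: V = 9 + 2 = 11, E = 3·9 = 27, F = 2·9 = 18.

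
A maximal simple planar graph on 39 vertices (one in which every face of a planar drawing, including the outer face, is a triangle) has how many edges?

In a plane triangulation 3F = 2E and V − E + F = 2, so E = 3V − 6 = 3·39 − 6 = 111.

111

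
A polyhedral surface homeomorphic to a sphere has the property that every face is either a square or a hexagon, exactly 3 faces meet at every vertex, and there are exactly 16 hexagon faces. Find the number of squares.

6

Let x be the number of squares; then F = 16 + x.
Edge–face incidences: 2E = 6·16 + 4·x = 96 + 4x.
Every vertex has degree 3, so 3V = 2E.
Euler: V − E + F = 2 ⇒ (2E)/3 − E + (16 + x) = 2.
Multiply by 6: 2·(2E) − 3·(2E) + 6·(16 + x) = 12, i.e. 96 + 6x − (96 + 4x) = 12.
Collecting terms: 2x = 12, so x = 6.
Then 2E = 96 + 4·6 = 120, so E = 60, V = 2E/3 = 40, F = 16 + 6 = 22.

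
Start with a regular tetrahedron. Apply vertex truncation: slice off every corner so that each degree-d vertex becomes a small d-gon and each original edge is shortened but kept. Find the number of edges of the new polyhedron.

The base solid has V = 4, E = 6, F = 4.
Truncation replaces each original edge-end by a new vertex, so V′ = 2E = 12.
Each original edge survives, and each old vertex of degree d contributes d new edges; summing degrees gives Σd = 2E, so E′ = E + 2E = 3E = 18.
Each original face survives and each original vertex becomes one new face: F′ = F + V = 8.

18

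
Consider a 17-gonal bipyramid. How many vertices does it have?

A bipyramid over an n-gon has 2n triangular faces and n + 2 vertices: V = 17 + 2 = 19, E = 3·17 = 51, F = 2·17 = 34.

19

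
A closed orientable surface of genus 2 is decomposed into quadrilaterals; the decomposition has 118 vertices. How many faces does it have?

120

χ = 2 − 2·2 = -2, and every face is a square so 4F = 2E.
V − E + F = -2 with E = 4F/2 gives 118 − (4/2 − 1)·F = -2, so F = 120 and E = 240.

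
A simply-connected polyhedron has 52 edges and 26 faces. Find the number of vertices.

28

Here V − E + F = 2.
V = 2 + E − F = 2 + 52 − 26 = 28.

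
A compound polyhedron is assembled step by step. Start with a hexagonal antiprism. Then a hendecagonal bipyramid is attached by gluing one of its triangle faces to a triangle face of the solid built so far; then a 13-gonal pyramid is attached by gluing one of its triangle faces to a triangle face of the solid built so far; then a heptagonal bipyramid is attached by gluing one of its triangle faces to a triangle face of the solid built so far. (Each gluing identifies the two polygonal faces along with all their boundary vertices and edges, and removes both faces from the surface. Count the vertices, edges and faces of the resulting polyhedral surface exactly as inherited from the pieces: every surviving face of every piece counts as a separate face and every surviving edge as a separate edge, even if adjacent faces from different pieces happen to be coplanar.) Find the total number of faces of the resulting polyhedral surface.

58

A hexagonal antiprism: V=12, E=24, F=14.
Attach a hendecagonal bipyramid (V=13, E=33, F=22) along a 3-gon: merge 3 vertices and 3 edges, delete both glued faces → V=22, E=54, F=34.
Attach a 13-gonal pyramid (V=14, E=26, F=14) along a 3-gon: merge 3 vertices and 3 edges, delete both glued faces → V=33, E=77, F=46.
Attach a heptagonal bipyramid (V=9, E=21, F=14) along a 3-gon: merge 3 vertices and 3 edges, delete both glued faces → V=39, E=95, F=58.
Check: V − E + F = 39 − 95 + 58 = 2.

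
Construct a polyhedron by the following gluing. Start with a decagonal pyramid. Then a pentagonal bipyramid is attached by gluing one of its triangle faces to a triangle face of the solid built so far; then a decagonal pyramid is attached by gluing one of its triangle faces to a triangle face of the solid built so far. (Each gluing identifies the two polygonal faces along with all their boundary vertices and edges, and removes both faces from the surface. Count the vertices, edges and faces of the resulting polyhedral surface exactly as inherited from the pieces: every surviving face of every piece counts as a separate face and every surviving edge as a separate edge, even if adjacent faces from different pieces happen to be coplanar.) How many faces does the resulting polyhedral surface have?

A decagonal pyramid: V=11, E=20, F=11.
Attach a pentagonal bipyramid (V=7, E=15, F=10) along a 3-gon: merge 3 vertices and 3 edges, delete both glued faces → V=15, E=32, F=19.
Attach a decagonal pyramid (V=11, E=20, F=11) along a 3-gon: merge 3 vertices and 3 edges, delete both glued faces → V=23, E=49, F=28.
Check: V − E + F = 23 − 49 + 28 = 2.

28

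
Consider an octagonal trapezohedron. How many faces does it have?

The n-trapezohedron (dual of the n-antiprism) has V = 2·8 + 2 = 18, E = 4·8 = 32, F = 2·8 = 16.

16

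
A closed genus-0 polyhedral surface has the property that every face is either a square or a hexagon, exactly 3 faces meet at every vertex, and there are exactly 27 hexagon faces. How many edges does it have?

Let x be the number of squares; then F = 27 + x.
Edge–face incidences: 2E = 6·27 + 4·x = 162 + 4x.
Every vertex has degree 3, so 3V = 2E.
Euler: V − E + F = 2 ⇒ (2E)/3 − E + (27 + x) = 2.
Multiply by 6: 2·(2E) − 3·(2E) + 6·(27 + x) = 12, i.e. 162 + 6x − (162 + 4x) = 12.
Collecting terms: 2x = 12, so x = 6.
Then 2E = 162 + 4·6 = 186, so E = 93, V = 2E/3 = 62, F = 27 + 6 = 33.

93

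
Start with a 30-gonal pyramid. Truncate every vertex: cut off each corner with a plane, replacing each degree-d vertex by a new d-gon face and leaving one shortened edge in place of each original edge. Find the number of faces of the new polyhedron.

62

The base solid has V = 31, E = 60, F = 31.
Truncation replaces each original edge-end by a new vertex, so V′ = 2E = 120.
Each original edge survives, and each old vertex of degree d contributes d new edges; summing degrees gives Σd = 2E, so E′ = E + 2E = 3E = 180.
Each original face survives and each original vertex becomes one new face: F′ = F + V = 62.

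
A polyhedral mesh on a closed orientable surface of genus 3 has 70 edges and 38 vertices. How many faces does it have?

For a closed orientable surface of genus 3, χ = 2 − 2·3 = -4.
F = -4 − V + E = -4 − 38 + 70 = 28.

28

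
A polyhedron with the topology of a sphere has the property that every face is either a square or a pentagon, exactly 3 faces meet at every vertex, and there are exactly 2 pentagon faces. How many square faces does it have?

Let x be the number of squares; then F = 2 + x.
Edge–face incidences: 2E = 5·2 + 4·x = 10 + 4x.
Every vertex has degree 3, so 3V = 2E.
Euler: V − E + F = 2 ⇒ (2E)/3 − E + (2 + x) = 2.
Multiply by 6: 2·(2E) − 3·(2E) + 6·(2 + x) = 12, i.e. 12 + 6x − (10 + 4x) = 12.
Collecting terms: 2x + 2 = 12, so 2x = 10, so x = 5.
Then 2E = 10 + 4·5 = 30, so E = 15, V = 2E/3 = 10, F = 2 + 5 = 7.

5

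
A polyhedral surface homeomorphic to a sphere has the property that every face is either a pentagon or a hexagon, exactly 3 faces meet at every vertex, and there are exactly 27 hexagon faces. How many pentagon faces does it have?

12

Let x be the number of pentagons; then F = 27 + x.
Edge–face incidences: 2E = 6·27 + 5·x = 162 + 5x.
Every vertex has degree 3, so 3V = 2E.
Euler: V − E + F = 2 ⇒ (2E)/3 − E + (27 + x) = 2.
Multiply by 6: 2·(2E) − 3·(2E) + 6·(27 + x) = 12, i.e. 162 + 6x − (162 + 5x) = 12.
Collecting terms: x = 12.
Then 2E = 162 + 5·12 = 222, so E = 111, V = 2E/3 = 74, F = 27 + 12 = 39.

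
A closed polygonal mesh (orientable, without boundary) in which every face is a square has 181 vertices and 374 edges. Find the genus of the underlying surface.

4

Every face is a square and each edge borders two faces, so 4F = 2·374, giving F = 187.
χ = V − E + F = 181 − 374 + 187 = -6.
For a closed orientable surface χ = 2 − 2g, so g = (2 − (-6))/2 = 4.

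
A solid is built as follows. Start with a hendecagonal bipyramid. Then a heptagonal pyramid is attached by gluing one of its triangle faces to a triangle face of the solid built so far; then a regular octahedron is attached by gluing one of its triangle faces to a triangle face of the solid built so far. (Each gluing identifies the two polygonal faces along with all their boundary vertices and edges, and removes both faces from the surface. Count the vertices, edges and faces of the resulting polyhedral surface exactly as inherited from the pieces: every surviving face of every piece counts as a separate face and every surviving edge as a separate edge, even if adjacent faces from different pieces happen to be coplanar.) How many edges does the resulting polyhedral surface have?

53

A hendecagonal bipyramid: V=13, E=33, F=22.
Attach a heptagonal pyramid (V=8, E=14, F=8) along a 3-gon: merge 3 vertices and 3 edges, delete both glued faces → V=18, E=44, F=28.
Attach a regular octahedron (V=6, E=12, F=8) along a 3-gon: merge 3 vertices and 3 edges, delete both glued faces → V=21, E=53, F=34.
Check: V − E + F = 21 − 53 + 34 = 2.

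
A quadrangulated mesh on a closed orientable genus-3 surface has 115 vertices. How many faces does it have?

119

χ = 2 − 2·3 = -4, and every face is a square so 4F = 2E.
V − E + F = -4 with E = 4F/2 gives 115 − (4/2 − 1)·F = -4, so F = 119 and E = 238.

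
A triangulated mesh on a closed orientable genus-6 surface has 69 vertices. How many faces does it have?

158

χ = 2 − 2·6 = -10, and every face is a triangle so 3F = 2E.
V − E + F = -10 with E = 3F/2 gives 69 − (3/2 − 1)·F = -10, so F = 158 and E = 237.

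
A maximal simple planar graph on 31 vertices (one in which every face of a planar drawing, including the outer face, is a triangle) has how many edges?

In a plane triangulation 3F = 2E and V − E + F = 2, so E = 3V − 6 = 3·31 − 6 = 87.

87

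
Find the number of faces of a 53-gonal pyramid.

A pyramid on an n-gon base has one n-gon and n triangles: V = 53 + 1 = 54, E = 2·53 = 106, F = 53 + 1 = 54.
Check: V − E + F = 54 − 106 + 54 = 2.

54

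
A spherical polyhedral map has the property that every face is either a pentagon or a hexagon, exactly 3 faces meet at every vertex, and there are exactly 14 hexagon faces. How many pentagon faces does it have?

12

Let x be the number of pentagons; then F = 14 + x.
Edge–face incidences: 2E = 6·14 + 5·x = 84 + 5x.
Every vertex has degree 3, so 3V = 2E.
Euler: V − E + F = 2 ⇒ (2E)/3 − E + (14 + x) = 2.
Multiply by 6: 2·(2E) − 3·(2E) + 6·(14 + x) = 12, i.e. 84 + 6x − (84 + 5x) = 12.
Collecting terms: x = 12.
Then 2E = 84 + 5·12 = 144, so E = 72, V = 2E/3 = 48, F = 14 + 12 = 26.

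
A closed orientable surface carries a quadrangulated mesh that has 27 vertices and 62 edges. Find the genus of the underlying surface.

3

Every face is a square and each edge borders two faces, so 4F = 2·62, giving F = 31.
χ = V − E + F = 27 − 62 + 31 = -4.
For a closed orientable surface χ = 2 − 2g, so g = (2 − (-4))/2 = 3.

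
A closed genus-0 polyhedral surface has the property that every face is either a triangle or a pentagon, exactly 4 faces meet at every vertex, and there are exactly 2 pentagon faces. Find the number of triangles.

10

Let x be the number of triangles; then F = 2 + x.
Edge–face incidences: 2E = 5·2 + 3·x = 10 + 3x.
Every vertex has degree 4, so 4V = 2E.
Euler: V − E + F = 2 ⇒ (2E)/4 − E + (2 + x) = 2.
Multiply by 8: 2·(2E) − 4·(2E) + 8·(2 + x) = 16, i.e. 16 + 8x − 2·(10 + 3x) = 16.
Collecting terms: 2x − 4 = 16, so 2x = 20, so x = 10.
Then 2E = 10 + 3·10 = 40, so E = 20, V = 2E/4 = 10, F = 2 + 10 = 12.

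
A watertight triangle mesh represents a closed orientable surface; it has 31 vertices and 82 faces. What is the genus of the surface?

Every face is a triangle, so 2E = 3·82 = 246, giving E = 123.
χ = V − E + F = 31 − 123 + 82 = -10.
For a closed orientable surface χ = 2 − 2g, so g = (2 − (-10))/2 = 6.

6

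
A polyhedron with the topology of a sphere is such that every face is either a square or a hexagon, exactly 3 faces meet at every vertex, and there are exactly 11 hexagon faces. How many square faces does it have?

6

Let x be the number of squares; then F = 11 + x.
Edge–face incidences: 2E = 6·11 + 4·x = 66 + 4x.
Every vertex has degree 3, so 3V = 2E.
Euler: V − E + F = 2 ⇒ (2E)/3 − E + (11 + x) = 2.
Multiply by 6: 2·(2E) − 3·(2E) + 6·(11 + x) = 12, i.e. 66 + 6x − (66 + 4x) = 12.
Collecting terms: 2x = 12, so x = 6.
Then 2E = 66 + 4·6 = 90, so E = 45, V = 2E/3 = 30, F = 11 + 6 = 17.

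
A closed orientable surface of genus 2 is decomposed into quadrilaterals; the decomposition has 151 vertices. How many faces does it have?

χ = 2 − 2·2 = -2, and every face is a square so 4F = 2E.
V − E + F = -2 with E = 4F/2 gives 151 − (4/2 − 1)·F = -2, so F = 153 and E = 306.

153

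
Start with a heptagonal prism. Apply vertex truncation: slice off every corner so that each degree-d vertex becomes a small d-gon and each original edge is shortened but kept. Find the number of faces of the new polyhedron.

The base solid has V = 14, E = 21, F = 9.
Truncation replaces each original edge-end by a new vertex, so V′ = 2E = 42.
Each original edge survives, and each old vertex of degree d contributes d new edges; summing degrees gives Σd = 2E, so E′ = E + 2E = 3E = 63.
Each original face survives and each original vertex becomes one new face: F′ = F + V = 23.

23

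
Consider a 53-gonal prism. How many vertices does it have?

A prism on an n-gon has two n-gon bases and n rectangular sides: V = 2·53 = 106, E = 3·53 = 159, F = 53 + 2 = 55.
Check: V − E + F = 106 − 159 + 55 = 2.

106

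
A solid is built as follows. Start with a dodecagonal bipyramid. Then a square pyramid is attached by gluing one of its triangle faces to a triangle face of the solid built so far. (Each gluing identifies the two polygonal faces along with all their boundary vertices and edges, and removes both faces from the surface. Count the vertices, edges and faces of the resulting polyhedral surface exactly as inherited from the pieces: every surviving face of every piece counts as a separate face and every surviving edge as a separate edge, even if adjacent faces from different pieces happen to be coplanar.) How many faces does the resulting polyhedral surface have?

27

A dodecagonal bipyramid: V=14, E=36, F=24.
Attach a square pyramid (V=5, E=8, F=5) along a 3-gon: merge 3 vertices and 3 edges, delete both glued faces → V=16, E=41, F=27.
Check: V − E + F = 16 − 41 + 27 = 2.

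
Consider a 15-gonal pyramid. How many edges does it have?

30

A pyramid on an n-gon base has one n-gon and n triangles: V = 15 + 1 = 16, E = 2·15 = 30, F = 15 + 1 = 16.
Check: V − E + F = 16 − 30 + 16 = 2.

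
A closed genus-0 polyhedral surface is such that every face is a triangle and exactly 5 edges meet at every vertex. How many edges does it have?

Each face has 3 edges and each edge borders two faces, so 2E = 3F.
Each vertex has degree 5, so 5V = 2E and hence V = 3F/5.
Euler: V − E + F = 2 ⇒ (3F/5) − (3F/2) + F = 2.
Multiply by 10: (6 − 15 + 10)F = 20, i.e. 1F = 20.
So F = 20, E = 3·20/2 = 30, V = 3·20/5 = 12.

30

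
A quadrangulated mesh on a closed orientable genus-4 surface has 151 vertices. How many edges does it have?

χ = 2 − 2·4 = -6, and every face is a square so 4F = 2E.
V − E + F = -6 with E = 4F/2 gives 151 − (4/2 − 1)·F = -6, so F = 157 and E = 314.

314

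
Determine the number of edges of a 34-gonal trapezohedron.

The n-trapezohedron (dual of the n-antiprism) has V = 2·34 + 2 = 70, E = 4·34 = 136, F = 2·34 = 68.
Check: V − E + F = 70 − 136 + 68 = 2.

136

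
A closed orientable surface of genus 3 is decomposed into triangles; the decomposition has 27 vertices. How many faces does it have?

62

χ = 2 − 2·3 = -4, and every face is a triangle so 3F = 2E.
V − E + F = -4 with E = 3F/2 gives 27 − (3/2 − 1)·F = -4, so F = 62 and E = 93.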